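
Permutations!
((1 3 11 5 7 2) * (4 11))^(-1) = [0, 2, 7, 1, 3, 11, 6, 5, 8, 9, 10, 4] = (1 2 7 5 11 4 3)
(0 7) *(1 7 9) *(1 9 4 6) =(9)(0 4 6 1 7) =[4, 7, 2, 3, 6, 5, 1, 0, 8, 9]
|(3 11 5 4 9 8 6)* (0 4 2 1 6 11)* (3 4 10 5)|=|(0 10 5 2 1 6 4 9 8 11 3)|=11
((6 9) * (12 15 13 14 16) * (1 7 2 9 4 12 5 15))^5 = (16)(1 4 9 7 12 6 2) = [0, 4, 1, 3, 9, 5, 2, 12, 8, 7, 10, 11, 6, 13, 14, 15, 16]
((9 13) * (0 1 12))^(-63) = [0, 1, 2, 3, 4, 5, 6, 7, 8, 13, 10, 11, 12, 9] = (9 13)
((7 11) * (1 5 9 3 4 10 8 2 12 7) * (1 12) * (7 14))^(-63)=(1 5 9 3 4 10 8 2)(7 11 12 14)=[0, 5, 1, 4, 10, 9, 6, 11, 2, 3, 8, 12, 14, 13, 7]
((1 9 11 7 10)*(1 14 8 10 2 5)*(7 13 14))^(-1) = [0, 5, 7, 3, 4, 2, 6, 10, 14, 1, 8, 9, 12, 11, 13] = (1 5 2 7 10 8 14 13 11 9)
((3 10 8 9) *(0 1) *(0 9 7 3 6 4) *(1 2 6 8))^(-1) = (0 4 6 2)(1 10 3 7 8 9) = [4, 10, 0, 7, 6, 5, 2, 8, 9, 1, 3]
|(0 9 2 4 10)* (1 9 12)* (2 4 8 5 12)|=|(0 2 8 5 12 1 9 4 10)|=9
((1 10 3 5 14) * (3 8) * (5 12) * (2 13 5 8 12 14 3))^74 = (1 12 2 5 14 10 8 13 3) = [0, 12, 5, 1, 4, 14, 6, 7, 13, 9, 8, 11, 2, 3, 10]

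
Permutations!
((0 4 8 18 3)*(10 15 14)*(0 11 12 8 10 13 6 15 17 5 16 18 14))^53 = (0 11 4 12 10 8 17 14 5 13 16 6 18 15 3) = [11, 1, 2, 0, 12, 13, 18, 7, 17, 9, 8, 4, 10, 16, 5, 3, 6, 14, 15]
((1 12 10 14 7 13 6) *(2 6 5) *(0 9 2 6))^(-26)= (0 9 2)(1 5 7 10)(6 13 14 12)= [9, 5, 0, 3, 4, 7, 13, 10, 8, 2, 1, 11, 6, 14, 12]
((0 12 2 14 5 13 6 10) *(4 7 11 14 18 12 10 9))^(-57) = (18)(0 10)(4 9 6 13 5 14 11 7) = [10, 1, 2, 3, 9, 14, 13, 4, 8, 6, 0, 7, 12, 5, 11, 15, 16, 17, 18]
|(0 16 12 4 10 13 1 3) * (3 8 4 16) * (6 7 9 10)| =8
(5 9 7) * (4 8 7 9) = (9)(4 8 7 5) = [0, 1, 2, 3, 8, 4, 6, 5, 7, 9]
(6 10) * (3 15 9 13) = (3 15 9 13)(6 10) = [0, 1, 2, 15, 4, 5, 10, 7, 8, 13, 6, 11, 12, 3, 14, 9]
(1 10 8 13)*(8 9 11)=(1 10 9 11 8 13)=[0, 10, 2, 3, 4, 5, 6, 7, 13, 11, 9, 8, 12, 1]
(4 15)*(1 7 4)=[0, 7, 2, 3, 15, 5, 6, 4, 8, 9, 10, 11, 12, 13, 14, 1]=(1 7 4 15)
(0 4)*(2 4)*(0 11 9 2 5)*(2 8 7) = (0 5)(2 4 11 9 8 7) = [5, 1, 4, 3, 11, 0, 6, 2, 7, 8, 10, 9]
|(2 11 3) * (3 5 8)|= |(2 11 5 8 3)|= 5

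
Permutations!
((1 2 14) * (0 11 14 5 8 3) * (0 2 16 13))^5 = (0 13 16 1 14 11)(2 5 8 3) = [13, 14, 5, 2, 4, 8, 6, 7, 3, 9, 10, 0, 12, 16, 11, 15, 1]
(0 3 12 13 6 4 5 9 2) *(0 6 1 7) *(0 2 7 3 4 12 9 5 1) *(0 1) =[4, 3, 6, 9, 0, 5, 12, 2, 8, 7, 10, 11, 13, 1] =(0 4)(1 3 9 7 2 6 12 13)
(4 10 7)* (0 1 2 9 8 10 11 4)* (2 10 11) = (0 1 10 7)(2 9 8 11 4) = [1, 10, 9, 3, 2, 5, 6, 0, 11, 8, 7, 4]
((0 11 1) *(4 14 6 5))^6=(4 6)(5 14)=[0, 1, 2, 3, 6, 14, 4, 7, 8, 9, 10, 11, 12, 13, 5]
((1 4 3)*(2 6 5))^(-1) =(1 3 4)(2 5 6) =[0, 3, 5, 4, 1, 6, 2]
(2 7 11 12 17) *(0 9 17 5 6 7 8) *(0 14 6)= (0 9 17 2 8 14 6 7 11 12 5)= [9, 1, 8, 3, 4, 0, 7, 11, 14, 17, 10, 12, 5, 13, 6, 15, 16, 2]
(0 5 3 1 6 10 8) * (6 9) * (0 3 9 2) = (0 5 9 6 10 8 3 1 2) = [5, 2, 0, 1, 4, 9, 10, 7, 3, 6, 8]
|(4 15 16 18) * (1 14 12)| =|(1 14 12)(4 15 16 18)| =12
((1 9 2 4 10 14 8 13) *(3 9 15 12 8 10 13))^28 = (1 15 12 8 3 9 2 4 13) = [0, 15, 4, 9, 13, 5, 6, 7, 3, 2, 10, 11, 8, 1, 14, 12]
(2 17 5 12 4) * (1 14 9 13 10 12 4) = (1 14 9 13 10 12)(2 17 5 4) = [0, 14, 17, 3, 2, 4, 6, 7, 8, 13, 12, 11, 1, 10, 9, 15, 16, 5]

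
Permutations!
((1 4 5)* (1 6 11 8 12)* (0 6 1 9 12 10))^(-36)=(12)(0 10 8 11 6)=[10, 1, 2, 3, 4, 5, 0, 7, 11, 9, 8, 6, 12]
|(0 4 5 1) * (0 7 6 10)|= 7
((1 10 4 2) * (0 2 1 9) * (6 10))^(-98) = (0 2 9)(1 10)(4 6) = [2, 10, 9, 3, 6, 5, 4, 7, 8, 0, 1]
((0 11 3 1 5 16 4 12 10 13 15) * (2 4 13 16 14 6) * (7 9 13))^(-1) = [15, 3, 6, 11, 2, 1, 14, 16, 8, 7, 12, 0, 4, 9, 5, 13, 10] = (0 15 13 9 7 16 10 12 4 2 6 14 5 1 3 11)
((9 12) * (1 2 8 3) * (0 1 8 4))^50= (12)(0 2)(1 4)= [2, 4, 0, 3, 1, 5, 6, 7, 8, 9, 10, 11, 12]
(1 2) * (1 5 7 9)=(1 2 5 7 9)=[0, 2, 5, 3, 4, 7, 6, 9, 8, 1]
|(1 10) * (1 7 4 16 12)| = |(1 10 7 4 16 12)| = 6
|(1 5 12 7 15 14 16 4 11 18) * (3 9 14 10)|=13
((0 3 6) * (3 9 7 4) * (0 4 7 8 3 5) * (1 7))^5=[4, 7, 2, 9, 3, 6, 8, 1, 0, 5]=(0 4 3 9 5 6 8)(1 7)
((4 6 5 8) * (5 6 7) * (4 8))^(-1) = (8)(4 5 7) = [0, 1, 2, 3, 5, 7, 6, 4, 8]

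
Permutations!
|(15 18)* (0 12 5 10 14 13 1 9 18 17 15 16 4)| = 22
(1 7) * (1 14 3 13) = (1 7 14 3 13) = [0, 7, 2, 13, 4, 5, 6, 14, 8, 9, 10, 11, 12, 1, 3]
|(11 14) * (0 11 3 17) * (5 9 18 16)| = 20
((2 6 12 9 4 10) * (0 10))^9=(0 2 12 4 10 6 9)=[2, 1, 12, 3, 10, 5, 9, 7, 8, 0, 6, 11, 4]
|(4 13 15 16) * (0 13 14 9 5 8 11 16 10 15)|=|(0 13)(4 14 9 5 8 11 16)(10 15)|=14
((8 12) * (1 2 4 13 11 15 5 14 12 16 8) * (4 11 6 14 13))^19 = [0, 2, 11, 3, 4, 13, 14, 7, 16, 9, 10, 15, 1, 6, 12, 5, 8] = (1 2 11 15 5 13 6 14 12)(8 16)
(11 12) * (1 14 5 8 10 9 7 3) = [0, 14, 2, 1, 4, 8, 6, 3, 10, 7, 9, 12, 11, 13, 5] = (1 14 5 8 10 9 7 3)(11 12)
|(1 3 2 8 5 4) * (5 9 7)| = 8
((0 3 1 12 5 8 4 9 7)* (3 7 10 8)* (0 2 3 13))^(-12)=(0 1)(2 5)(3 13)(7 12)=[1, 0, 5, 13, 4, 2, 6, 12, 8, 9, 10, 11, 7, 3]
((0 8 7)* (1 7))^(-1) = (0 7 1 8) = [7, 8, 2, 3, 4, 5, 6, 1, 0]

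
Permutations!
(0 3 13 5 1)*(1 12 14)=[3, 0, 2, 13, 4, 12, 6, 7, 8, 9, 10, 11, 14, 5, 1]=(0 3 13 5 12 14 1)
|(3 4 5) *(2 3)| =4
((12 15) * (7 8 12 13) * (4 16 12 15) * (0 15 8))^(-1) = [7, 1, 2, 3, 12, 5, 6, 13, 8, 9, 10, 11, 16, 15, 14, 0, 4] = (0 7 13 15)(4 12 16)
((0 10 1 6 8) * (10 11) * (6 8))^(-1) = (0 8 1 10 11) = [8, 10, 2, 3, 4, 5, 6, 7, 1, 9, 11, 0]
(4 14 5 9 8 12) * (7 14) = (4 7 14 5 9 8 12) = [0, 1, 2, 3, 7, 9, 6, 14, 12, 8, 10, 11, 4, 13, 5]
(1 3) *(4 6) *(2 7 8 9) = [0, 3, 7, 1, 6, 5, 4, 8, 9, 2] = (1 3)(2 7 8 9)(4 6)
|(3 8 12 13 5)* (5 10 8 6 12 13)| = 12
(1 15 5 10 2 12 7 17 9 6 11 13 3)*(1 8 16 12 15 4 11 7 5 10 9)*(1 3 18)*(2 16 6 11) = (1 4 2 15 10 16 12 5 9 11 13 18)(3 8 6 7 17) = [0, 4, 15, 8, 2, 9, 7, 17, 6, 11, 16, 13, 5, 18, 14, 10, 12, 3, 1]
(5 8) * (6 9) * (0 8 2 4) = (0 8 5 2 4)(6 9) = [8, 1, 4, 3, 0, 2, 9, 7, 5, 6]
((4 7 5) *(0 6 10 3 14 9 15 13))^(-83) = [9, 1, 2, 0, 7, 4, 15, 5, 8, 10, 13, 11, 12, 14, 6, 3] = (0 9 10 13 14 6 15 3)(4 7 5)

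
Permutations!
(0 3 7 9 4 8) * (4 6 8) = [3, 1, 2, 7, 4, 5, 8, 9, 0, 6] = (0 3 7 9 6 8)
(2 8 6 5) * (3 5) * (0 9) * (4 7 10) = (0 9)(2 8 6 3 5)(4 7 10) = [9, 1, 8, 5, 7, 2, 3, 10, 6, 0, 4]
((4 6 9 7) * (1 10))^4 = (10) = [0, 1, 2, 3, 4, 5, 6, 7, 8, 9, 10]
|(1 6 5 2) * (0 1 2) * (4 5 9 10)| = |(0 1 6 9 10 4 5)| = 7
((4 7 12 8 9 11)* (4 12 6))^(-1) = (4 6 7)(8 12 11 9) = [0, 1, 2, 3, 6, 5, 7, 4, 12, 8, 10, 9, 11]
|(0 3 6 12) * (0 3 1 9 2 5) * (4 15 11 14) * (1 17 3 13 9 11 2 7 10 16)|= 17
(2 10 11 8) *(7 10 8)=[0, 1, 8, 3, 4, 5, 6, 10, 2, 9, 11, 7]=(2 8)(7 10 11)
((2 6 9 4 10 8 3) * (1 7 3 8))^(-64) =(10) =[0, 1, 2, 3, 4, 5, 6, 7, 8, 9, 10]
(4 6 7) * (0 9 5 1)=(0 9 5 1)(4 6 7)=[9, 0, 2, 3, 6, 1, 7, 4, 8, 5]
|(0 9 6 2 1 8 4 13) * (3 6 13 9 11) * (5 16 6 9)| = |(0 11 3 9 13)(1 8 4 5 16 6 2)| = 35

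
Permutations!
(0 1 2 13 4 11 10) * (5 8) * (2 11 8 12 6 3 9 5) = (0 1 11 10)(2 13 4 8)(3 9 5 12 6) = [1, 11, 13, 9, 8, 12, 3, 7, 2, 5, 0, 10, 6, 4]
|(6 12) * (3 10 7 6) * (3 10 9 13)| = 12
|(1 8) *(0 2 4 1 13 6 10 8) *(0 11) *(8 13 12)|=30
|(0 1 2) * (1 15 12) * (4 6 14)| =|(0 15 12 1 2)(4 6 14)| =15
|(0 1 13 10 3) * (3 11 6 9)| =8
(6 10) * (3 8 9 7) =(3 8 9 7)(6 10) =[0, 1, 2, 8, 4, 5, 10, 3, 9, 7, 6]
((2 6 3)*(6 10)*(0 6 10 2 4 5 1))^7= [6, 0, 2, 4, 5, 1, 3, 7, 8, 9, 10]= (10)(0 6 3 4 5 1)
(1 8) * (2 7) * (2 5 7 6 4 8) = (1 2 6 4 8)(5 7) = [0, 2, 6, 3, 8, 7, 4, 5, 1]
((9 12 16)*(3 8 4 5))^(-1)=(3 5 4 8)(9 16 12)=[0, 1, 2, 5, 8, 4, 6, 7, 3, 16, 10, 11, 9, 13, 14, 15, 12]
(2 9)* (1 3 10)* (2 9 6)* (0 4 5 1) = (0 4 5 1 3 10)(2 6) = [4, 3, 6, 10, 5, 1, 2, 7, 8, 9, 0]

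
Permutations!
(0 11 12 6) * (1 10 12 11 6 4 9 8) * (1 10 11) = (0 6)(1 11)(4 9 8 10 12) = [6, 11, 2, 3, 9, 5, 0, 7, 10, 8, 12, 1, 4]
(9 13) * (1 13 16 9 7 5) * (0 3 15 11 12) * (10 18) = (0 3 15 11 12)(1 13 7 5)(9 16)(10 18) = [3, 13, 2, 15, 4, 1, 6, 5, 8, 16, 18, 12, 0, 7, 14, 11, 9, 17, 10]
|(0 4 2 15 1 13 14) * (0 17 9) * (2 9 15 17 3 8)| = 24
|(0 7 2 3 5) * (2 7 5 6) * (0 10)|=3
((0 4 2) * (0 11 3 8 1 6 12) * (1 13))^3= (0 11 13 12 2 8 6 4 3 1)= [11, 0, 8, 1, 3, 5, 4, 7, 6, 9, 10, 13, 2, 12]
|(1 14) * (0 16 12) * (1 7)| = |(0 16 12)(1 14 7)| = 3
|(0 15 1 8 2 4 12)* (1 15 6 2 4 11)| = |(15)(0 6 2 11 1 8 4 12)| = 8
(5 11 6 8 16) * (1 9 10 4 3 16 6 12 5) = (1 9 10 4 3 16)(5 11 12)(6 8) = [0, 9, 2, 16, 3, 11, 8, 7, 6, 10, 4, 12, 5, 13, 14, 15, 1]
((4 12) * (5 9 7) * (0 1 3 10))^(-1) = [10, 0, 2, 1, 12, 7, 6, 9, 8, 5, 3, 11, 4] = (0 10 3 1)(4 12)(5 7 9)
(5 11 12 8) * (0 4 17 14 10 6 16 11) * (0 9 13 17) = (0 4)(5 9 13 17 14 10 6 16 11 12 8) = [4, 1, 2, 3, 0, 9, 16, 7, 5, 13, 6, 12, 8, 17, 10, 15, 11, 14]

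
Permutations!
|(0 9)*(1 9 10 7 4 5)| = 7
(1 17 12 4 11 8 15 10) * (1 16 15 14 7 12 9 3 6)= [0, 17, 2, 6, 11, 5, 1, 12, 14, 3, 16, 8, 4, 13, 7, 10, 15, 9]= (1 17 9 3 6)(4 11 8 14 7 12)(10 16 15)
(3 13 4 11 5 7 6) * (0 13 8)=(0 13 4 11 5 7 6 3 8)=[13, 1, 2, 8, 11, 7, 3, 6, 0, 9, 10, 5, 12, 4]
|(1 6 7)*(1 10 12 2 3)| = 7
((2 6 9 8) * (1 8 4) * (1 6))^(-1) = (1 2 8)(4 9 6) = [0, 2, 8, 3, 9, 5, 4, 7, 1, 6]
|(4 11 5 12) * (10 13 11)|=|(4 10 13 11 5 12)|=6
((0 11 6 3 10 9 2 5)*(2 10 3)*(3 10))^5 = (11)(3 9 10) = [0, 1, 2, 9, 4, 5, 6, 7, 8, 10, 3, 11]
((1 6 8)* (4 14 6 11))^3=[0, 14, 2, 3, 8, 5, 11, 7, 4, 9, 10, 6, 12, 13, 1]=(1 14)(4 8)(6 11)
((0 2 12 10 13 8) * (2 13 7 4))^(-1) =(0 8 13)(2 4 7 10 12) =[8, 1, 4, 3, 7, 5, 6, 10, 13, 9, 12, 11, 2, 0]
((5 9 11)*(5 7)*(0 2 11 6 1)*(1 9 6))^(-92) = (0 5)(1 7)(2 6)(9 11) = [5, 7, 6, 3, 4, 0, 2, 1, 8, 11, 10, 9]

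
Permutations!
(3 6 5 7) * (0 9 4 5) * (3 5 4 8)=(0 9 8 3 6)(5 7)=[9, 1, 2, 6, 4, 7, 0, 5, 3, 8]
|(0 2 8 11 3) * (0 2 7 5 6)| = 4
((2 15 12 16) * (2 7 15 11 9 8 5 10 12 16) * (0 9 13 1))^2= (0 8 10 2 13)(1 9 5 12 11)(7 16 15)= [8, 9, 13, 3, 4, 12, 6, 16, 10, 5, 2, 1, 11, 0, 14, 7, 15]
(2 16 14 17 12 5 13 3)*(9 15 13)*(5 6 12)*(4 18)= (2 16 14 17 5 9 15 13 3)(4 18)(6 12)= [0, 1, 16, 2, 18, 9, 12, 7, 8, 15, 10, 11, 6, 3, 17, 13, 14, 5, 4]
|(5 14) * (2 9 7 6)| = |(2 9 7 6)(5 14)| = 4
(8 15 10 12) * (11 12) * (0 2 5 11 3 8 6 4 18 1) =(0 2 5 11 12 6 4 18 1)(3 8 15 10) =[2, 0, 5, 8, 18, 11, 4, 7, 15, 9, 3, 12, 6, 13, 14, 10, 16, 17, 1]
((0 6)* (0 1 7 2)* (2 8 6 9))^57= [0, 7, 2, 3, 4, 5, 1, 8, 6, 9]= (9)(1 7 8 6)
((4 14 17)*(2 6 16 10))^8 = (4 17 14) = [0, 1, 2, 3, 17, 5, 6, 7, 8, 9, 10, 11, 12, 13, 4, 15, 16, 14]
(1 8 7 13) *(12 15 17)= (1 8 7 13)(12 15 17)= [0, 8, 2, 3, 4, 5, 6, 13, 7, 9, 10, 11, 15, 1, 14, 17, 16, 12]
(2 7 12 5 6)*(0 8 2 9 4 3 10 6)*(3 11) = [8, 1, 7, 10, 11, 0, 9, 12, 2, 4, 6, 3, 5] = (0 8 2 7 12 5)(3 10 6 9 4 11)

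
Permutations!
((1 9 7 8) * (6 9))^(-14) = (1 6 9 7 8) = [0, 6, 2, 3, 4, 5, 9, 8, 1, 7]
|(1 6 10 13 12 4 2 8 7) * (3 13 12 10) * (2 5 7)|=|(1 6 3 13 10 12 4 5 7)(2 8)|=18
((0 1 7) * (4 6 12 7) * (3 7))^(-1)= (0 7 3 12 6 4 1)= [7, 0, 2, 12, 1, 5, 4, 3, 8, 9, 10, 11, 6]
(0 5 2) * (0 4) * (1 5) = (0 1 5 2 4) = [1, 5, 4, 3, 0, 2]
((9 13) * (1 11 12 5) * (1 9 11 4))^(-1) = (1 4)(5 12 11 13 9) = [0, 4, 2, 3, 1, 12, 6, 7, 8, 5, 10, 13, 11, 9]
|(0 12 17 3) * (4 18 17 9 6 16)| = 9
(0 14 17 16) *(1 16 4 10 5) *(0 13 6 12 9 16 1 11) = (0 14 17 4 10 5 11)(6 12 9 16 13) = [14, 1, 2, 3, 10, 11, 12, 7, 8, 16, 5, 0, 9, 6, 17, 15, 13, 4]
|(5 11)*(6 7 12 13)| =4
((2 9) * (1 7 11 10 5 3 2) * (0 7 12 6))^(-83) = (0 3 6 5 12 10 1 11 9 7 2) = [3, 11, 0, 6, 4, 12, 5, 2, 8, 7, 1, 9, 10]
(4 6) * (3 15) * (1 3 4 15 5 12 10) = (1 3 5 12 10)(4 6 15) = [0, 3, 2, 5, 6, 12, 15, 7, 8, 9, 1, 11, 10, 13, 14, 4]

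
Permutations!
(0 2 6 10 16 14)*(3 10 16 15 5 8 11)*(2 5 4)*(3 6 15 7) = (0 5 8 11 6 16 14)(2 15 4)(3 10 7) = [5, 1, 15, 10, 2, 8, 16, 3, 11, 9, 7, 6, 12, 13, 0, 4, 14]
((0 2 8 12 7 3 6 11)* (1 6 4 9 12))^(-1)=(0 11 6 1 8 2)(3 7 12 9 4)=[11, 8, 0, 7, 3, 5, 1, 12, 2, 4, 10, 6, 9]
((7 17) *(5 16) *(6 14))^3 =(5 16)(6 14)(7 17) =[0, 1, 2, 3, 4, 16, 14, 17, 8, 9, 10, 11, 12, 13, 6, 15, 5, 7]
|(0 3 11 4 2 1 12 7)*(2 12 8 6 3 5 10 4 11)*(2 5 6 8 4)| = |(0 6 3 5 10 2 1 4 12 7)| = 10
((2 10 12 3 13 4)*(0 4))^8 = (0 4 2 10 12 3 13) = [4, 1, 10, 13, 2, 5, 6, 7, 8, 9, 12, 11, 3, 0]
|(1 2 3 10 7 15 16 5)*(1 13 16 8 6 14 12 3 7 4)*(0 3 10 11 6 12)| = 120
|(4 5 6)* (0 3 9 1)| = 12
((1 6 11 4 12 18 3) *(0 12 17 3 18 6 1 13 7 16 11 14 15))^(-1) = (18)(0 15 14 6 12)(3 17 4 11 16 7 13) = [15, 1, 2, 17, 11, 5, 12, 13, 8, 9, 10, 16, 0, 3, 6, 14, 7, 4, 18]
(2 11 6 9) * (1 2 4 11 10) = (1 2 10)(4 11 6 9) = [0, 2, 10, 3, 11, 5, 9, 7, 8, 4, 1, 6]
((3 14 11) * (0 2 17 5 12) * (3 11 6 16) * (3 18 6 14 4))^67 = (0 17 12 2 5)(3 4)(6 16 18) = [17, 1, 5, 4, 3, 0, 16, 7, 8, 9, 10, 11, 2, 13, 14, 15, 18, 12, 6]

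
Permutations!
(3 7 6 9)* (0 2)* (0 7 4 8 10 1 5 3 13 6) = (0 2 7)(1 5 3 4 8 10)(6 9 13) = [2, 5, 7, 4, 8, 3, 9, 0, 10, 13, 1, 11, 12, 6]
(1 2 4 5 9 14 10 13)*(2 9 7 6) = (1 9 14 10 13)(2 4 5 7 6) = [0, 9, 4, 3, 5, 7, 2, 6, 8, 14, 13, 11, 12, 1, 10]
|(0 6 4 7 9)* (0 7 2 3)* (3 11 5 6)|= |(0 3)(2 11 5 6 4)(7 9)|= 10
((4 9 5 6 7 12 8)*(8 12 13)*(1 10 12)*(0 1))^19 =[12, 0, 2, 3, 13, 4, 9, 5, 7, 8, 1, 11, 10, 6] =(0 12 10 1)(4 13 6 9 8 7 5)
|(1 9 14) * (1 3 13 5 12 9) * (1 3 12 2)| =|(1 3 13 5 2)(9 14 12)| =15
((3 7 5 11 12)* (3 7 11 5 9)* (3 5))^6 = (12) = [0, 1, 2, 3, 4, 5, 6, 7, 8, 9, 10, 11, 12]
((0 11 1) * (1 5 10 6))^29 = (0 1 6 10 5 11) = [1, 6, 2, 3, 4, 11, 10, 7, 8, 9, 5, 0]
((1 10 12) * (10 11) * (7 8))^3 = [0, 12, 2, 3, 4, 5, 6, 8, 7, 9, 11, 1, 10] = (1 12 10 11)(7 8)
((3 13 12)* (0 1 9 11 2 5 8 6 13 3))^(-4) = (0 8 9 13 2)(1 6 11 12 5) = [8, 6, 0, 3, 4, 1, 11, 7, 9, 13, 10, 12, 5, 2]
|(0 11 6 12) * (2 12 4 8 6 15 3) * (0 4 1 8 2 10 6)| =|(0 11 15 3 10 6 1 8)(2 12 4)| =24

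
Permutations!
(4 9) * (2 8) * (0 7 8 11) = (0 7 8 2 11)(4 9) = [7, 1, 11, 3, 9, 5, 6, 8, 2, 4, 10, 0]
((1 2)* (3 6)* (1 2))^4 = [0, 1, 2, 3, 4, 5, 6] = (6)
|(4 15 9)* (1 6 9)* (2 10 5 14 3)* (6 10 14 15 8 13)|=60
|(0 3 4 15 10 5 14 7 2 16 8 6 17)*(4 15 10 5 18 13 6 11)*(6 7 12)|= 72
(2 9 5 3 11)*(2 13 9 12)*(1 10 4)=(1 10 4)(2 12)(3 11 13 9 5)=[0, 10, 12, 11, 1, 3, 6, 7, 8, 5, 4, 13, 2, 9]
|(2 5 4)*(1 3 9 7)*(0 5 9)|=8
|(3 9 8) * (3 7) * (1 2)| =4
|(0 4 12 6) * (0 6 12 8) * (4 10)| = 4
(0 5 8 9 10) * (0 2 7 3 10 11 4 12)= (0 5 8 9 11 4 12)(2 7 3 10)= [5, 1, 7, 10, 12, 8, 6, 3, 9, 11, 2, 4, 0]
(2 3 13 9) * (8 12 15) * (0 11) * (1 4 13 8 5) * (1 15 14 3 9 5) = [11, 4, 9, 8, 13, 15, 6, 7, 12, 2, 10, 0, 14, 5, 3, 1] = (0 11)(1 4 13 5 15)(2 9)(3 8 12 14)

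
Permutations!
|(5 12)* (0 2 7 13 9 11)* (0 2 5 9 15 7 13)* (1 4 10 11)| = 12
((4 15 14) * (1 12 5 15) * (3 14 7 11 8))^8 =(1 14 8 7 5)(3 11 15 12 4) =[0, 14, 2, 11, 3, 1, 6, 5, 7, 9, 10, 15, 4, 13, 8, 12]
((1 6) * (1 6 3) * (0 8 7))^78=(8)=[0, 1, 2, 3, 4, 5, 6, 7, 8]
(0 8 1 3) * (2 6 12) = (0 8 1 3)(2 6 12) = [8, 3, 6, 0, 4, 5, 12, 7, 1, 9, 10, 11, 2]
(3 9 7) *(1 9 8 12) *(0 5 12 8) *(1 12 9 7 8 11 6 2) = (12)(0 5 9 8 11 6 2 1 7 3) = [5, 7, 1, 0, 4, 9, 2, 3, 11, 8, 10, 6, 12]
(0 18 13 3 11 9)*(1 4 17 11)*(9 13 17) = (0 18 17 11 13 3 1 4 9) = [18, 4, 2, 1, 9, 5, 6, 7, 8, 0, 10, 13, 12, 3, 14, 15, 16, 11, 17]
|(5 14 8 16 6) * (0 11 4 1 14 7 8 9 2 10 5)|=|(0 11 4 1 14 9 2 10 5 7 8 16 6)|=13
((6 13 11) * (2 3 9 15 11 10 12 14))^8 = (2 12 13 11 9)(3 14 10 6 15) = [0, 1, 12, 14, 4, 5, 15, 7, 8, 2, 6, 9, 13, 11, 10, 3]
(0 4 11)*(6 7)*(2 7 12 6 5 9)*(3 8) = (0 4 11)(2 7 5 9)(3 8)(6 12) = [4, 1, 7, 8, 11, 9, 12, 5, 3, 2, 10, 0, 6]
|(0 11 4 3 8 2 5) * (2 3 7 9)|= |(0 11 4 7 9 2 5)(3 8)|= 14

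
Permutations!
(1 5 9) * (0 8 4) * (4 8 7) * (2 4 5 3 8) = [7, 3, 4, 8, 0, 9, 6, 5, 2, 1] = (0 7 5 9 1 3 8 2 4)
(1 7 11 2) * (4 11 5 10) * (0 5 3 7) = (0 5 10 4 11 2 1)(3 7) = [5, 0, 1, 7, 11, 10, 6, 3, 8, 9, 4, 2]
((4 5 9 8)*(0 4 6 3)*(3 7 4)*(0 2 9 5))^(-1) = (0 4 7 6 8 9 2 3) = [4, 1, 3, 0, 7, 5, 8, 6, 9, 2]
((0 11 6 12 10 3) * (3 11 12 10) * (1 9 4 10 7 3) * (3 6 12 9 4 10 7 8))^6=[4, 0, 2, 1, 9, 5, 11, 10, 12, 7, 6, 8, 3]=(0 4 9 7 10 6 11 8 12 3 1)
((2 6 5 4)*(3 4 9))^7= (2 6 5 9 3 4)= [0, 1, 6, 4, 2, 9, 5, 7, 8, 3]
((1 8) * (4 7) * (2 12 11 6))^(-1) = [0, 8, 6, 3, 7, 5, 11, 4, 1, 9, 10, 12, 2] = (1 8)(2 6 11 12)(4 7)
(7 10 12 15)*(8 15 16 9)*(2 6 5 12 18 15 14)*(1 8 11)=(1 8 14 2 6 5 12 16 9 11)(7 10 18 15)=[0, 8, 6, 3, 4, 12, 5, 10, 14, 11, 18, 1, 16, 13, 2, 7, 9, 17, 15]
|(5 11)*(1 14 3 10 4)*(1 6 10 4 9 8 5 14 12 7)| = |(1 12 7)(3 4 6 10 9 8 5 11 14)| = 9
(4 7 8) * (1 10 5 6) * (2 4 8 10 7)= (1 7 10 5 6)(2 4)= [0, 7, 4, 3, 2, 6, 1, 10, 8, 9, 5]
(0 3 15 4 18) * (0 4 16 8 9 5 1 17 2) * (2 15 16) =[3, 17, 0, 16, 18, 1, 6, 7, 9, 5, 10, 11, 12, 13, 14, 2, 8, 15, 4] =(0 3 16 8 9 5 1 17 15 2)(4 18)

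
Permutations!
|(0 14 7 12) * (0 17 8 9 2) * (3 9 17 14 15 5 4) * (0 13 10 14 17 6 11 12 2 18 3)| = |(0 15 5 4)(2 13 10 14 7)(3 9 18)(6 11 12 17 8)| = 60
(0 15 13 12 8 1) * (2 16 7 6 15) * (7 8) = [2, 0, 16, 3, 4, 5, 15, 6, 1, 9, 10, 11, 7, 12, 14, 13, 8] = (0 2 16 8 1)(6 15 13 12 7)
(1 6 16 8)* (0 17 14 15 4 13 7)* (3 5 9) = [17, 6, 2, 5, 13, 9, 16, 0, 1, 3, 10, 11, 12, 7, 15, 4, 8, 14] = (0 17 14 15 4 13 7)(1 6 16 8)(3 5 9)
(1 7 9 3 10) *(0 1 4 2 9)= (0 1 7)(2 9 3 10 4)= [1, 7, 9, 10, 2, 5, 6, 0, 8, 3, 4]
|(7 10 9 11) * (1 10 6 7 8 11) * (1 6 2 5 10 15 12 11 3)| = |(1 15 12 11 8 3)(2 5 10 9 6 7)| = 6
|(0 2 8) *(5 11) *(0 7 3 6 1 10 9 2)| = |(1 10 9 2 8 7 3 6)(5 11)| = 8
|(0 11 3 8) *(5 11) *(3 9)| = |(0 5 11 9 3 8)| = 6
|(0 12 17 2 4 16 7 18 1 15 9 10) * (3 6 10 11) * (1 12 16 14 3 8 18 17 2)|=|(0 16 7 17 1 15 9 11 8 18 12 2 4 14 3 6 10)|=17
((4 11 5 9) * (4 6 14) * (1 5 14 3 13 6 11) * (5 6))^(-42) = (1 13 11)(3 9 4)(5 14 6) = [0, 13, 2, 9, 3, 14, 5, 7, 8, 4, 10, 1, 12, 11, 6]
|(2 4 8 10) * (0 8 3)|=6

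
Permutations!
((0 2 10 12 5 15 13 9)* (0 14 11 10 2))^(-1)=(5 12 10 11 14 9 13 15)=[0, 1, 2, 3, 4, 12, 6, 7, 8, 13, 11, 14, 10, 15, 9, 5]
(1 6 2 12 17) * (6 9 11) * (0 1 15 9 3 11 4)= (0 1 3 11 6 2 12 17 15 9 4)= [1, 3, 12, 11, 0, 5, 2, 7, 8, 4, 10, 6, 17, 13, 14, 9, 16, 15]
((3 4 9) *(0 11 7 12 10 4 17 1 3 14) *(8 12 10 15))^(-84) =(17) =[0, 1, 2, 3, 4, 5, 6, 7, 8, 9, 10, 11, 12, 13, 14, 15, 16, 17]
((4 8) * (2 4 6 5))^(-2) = (2 6 4 5 8) = [0, 1, 6, 3, 5, 8, 4, 7, 2]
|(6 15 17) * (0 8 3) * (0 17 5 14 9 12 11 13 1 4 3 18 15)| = |(0 8 18 15 5 14 9 12 11 13 1 4 3 17 6)| = 15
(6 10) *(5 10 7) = (5 10 6 7) = [0, 1, 2, 3, 4, 10, 7, 5, 8, 9, 6]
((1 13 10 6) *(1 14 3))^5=(1 3 14 6 10 13)=[0, 3, 2, 14, 4, 5, 10, 7, 8, 9, 13, 11, 12, 1, 6]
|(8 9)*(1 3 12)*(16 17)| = 6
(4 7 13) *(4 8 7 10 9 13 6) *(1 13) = [0, 13, 2, 3, 10, 5, 4, 6, 7, 1, 9, 11, 12, 8] = (1 13 8 7 6 4 10 9)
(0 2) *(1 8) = (0 2)(1 8) = [2, 8, 0, 3, 4, 5, 6, 7, 1]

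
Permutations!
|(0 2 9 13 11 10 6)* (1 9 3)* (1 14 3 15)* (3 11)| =11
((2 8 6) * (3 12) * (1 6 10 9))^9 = (1 8)(2 9)(3 12)(6 10) = [0, 8, 9, 12, 4, 5, 10, 7, 1, 2, 6, 11, 3]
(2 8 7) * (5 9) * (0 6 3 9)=(0 6 3 9 5)(2 8 7)=[6, 1, 8, 9, 4, 0, 3, 2, 7, 5]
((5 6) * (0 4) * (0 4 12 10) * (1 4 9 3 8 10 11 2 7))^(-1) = (0 10 8 3 9 4 1 7 2 11 12)(5 6) = [10, 7, 11, 9, 1, 6, 5, 2, 3, 4, 8, 12, 0]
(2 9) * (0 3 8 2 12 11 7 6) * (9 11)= (0 3 8 2 11 7 6)(9 12)= [3, 1, 11, 8, 4, 5, 0, 6, 2, 12, 10, 7, 9]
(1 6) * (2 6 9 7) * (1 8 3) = [0, 9, 6, 1, 4, 5, 8, 2, 3, 7] = (1 9 7 2 6 8 3)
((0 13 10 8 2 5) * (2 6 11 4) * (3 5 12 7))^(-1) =(0 5 3 7 12 2 4 11 6 8 10 13) =[5, 1, 4, 7, 11, 3, 8, 12, 10, 9, 13, 6, 2, 0]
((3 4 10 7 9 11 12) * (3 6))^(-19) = (3 11 10 6 9 4 12 7) = [0, 1, 2, 11, 12, 5, 9, 3, 8, 4, 6, 10, 7]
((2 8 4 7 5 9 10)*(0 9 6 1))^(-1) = (0 1 6 5 7 4 8 2 10 9) = [1, 6, 10, 3, 8, 7, 5, 4, 2, 0, 9]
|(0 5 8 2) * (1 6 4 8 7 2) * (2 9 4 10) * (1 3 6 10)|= |(0 5 7 9 4 8 3 6 1 10 2)|= 11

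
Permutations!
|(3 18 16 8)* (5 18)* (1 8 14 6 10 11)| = 10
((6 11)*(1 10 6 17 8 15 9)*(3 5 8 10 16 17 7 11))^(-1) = [0, 9, 2, 6, 4, 3, 10, 11, 5, 15, 17, 7, 12, 13, 14, 8, 1, 16] = (1 9 15 8 5 3 6 10 17 16)(7 11)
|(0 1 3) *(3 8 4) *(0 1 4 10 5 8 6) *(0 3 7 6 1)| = 15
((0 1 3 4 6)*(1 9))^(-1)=(0 6 4 3 1 9)=[6, 9, 2, 1, 3, 5, 4, 7, 8, 0]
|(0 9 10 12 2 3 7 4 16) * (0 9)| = |(2 3 7 4 16 9 10 12)| = 8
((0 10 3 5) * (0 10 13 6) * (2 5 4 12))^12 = [0, 1, 2, 3, 4, 5, 6, 7, 8, 9, 10, 11, 12, 13] = (13)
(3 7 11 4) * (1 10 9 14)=(1 10 9 14)(3 7 11 4)=[0, 10, 2, 7, 3, 5, 6, 11, 8, 14, 9, 4, 12, 13, 1]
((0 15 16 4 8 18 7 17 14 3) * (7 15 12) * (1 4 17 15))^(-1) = (0 3 14 17 16 15 7 12)(1 18 8 4) = [3, 18, 2, 14, 1, 5, 6, 12, 4, 9, 10, 11, 0, 13, 17, 7, 15, 16, 8]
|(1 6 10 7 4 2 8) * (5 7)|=|(1 6 10 5 7 4 2 8)|=8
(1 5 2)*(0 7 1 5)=(0 7 1)(2 5)=[7, 0, 5, 3, 4, 2, 6, 1]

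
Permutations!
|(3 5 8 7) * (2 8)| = |(2 8 7 3 5)| = 5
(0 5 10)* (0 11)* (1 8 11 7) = (0 5 10 7 1 8 11) = [5, 8, 2, 3, 4, 10, 6, 1, 11, 9, 7, 0]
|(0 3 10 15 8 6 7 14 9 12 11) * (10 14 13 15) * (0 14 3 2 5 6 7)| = 4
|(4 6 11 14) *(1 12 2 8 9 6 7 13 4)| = 24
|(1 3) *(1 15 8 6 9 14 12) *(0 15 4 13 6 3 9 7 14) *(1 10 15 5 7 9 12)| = 14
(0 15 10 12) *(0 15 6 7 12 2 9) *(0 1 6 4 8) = (0 4 8)(1 6 7 12 15 10 2 9) = [4, 6, 9, 3, 8, 5, 7, 12, 0, 1, 2, 11, 15, 13, 14, 10]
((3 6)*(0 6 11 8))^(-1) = [8, 1, 2, 6, 4, 5, 0, 7, 11, 9, 10, 3] = (0 8 11 3 6)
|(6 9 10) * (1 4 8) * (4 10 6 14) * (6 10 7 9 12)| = |(1 7 9 10 14 4 8)(6 12)| = 14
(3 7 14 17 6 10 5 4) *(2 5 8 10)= [0, 1, 5, 7, 3, 4, 2, 14, 10, 9, 8, 11, 12, 13, 17, 15, 16, 6]= (2 5 4 3 7 14 17 6)(8 10)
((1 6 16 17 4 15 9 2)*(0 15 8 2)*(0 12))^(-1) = (0 12 9 15)(1 2 8 4 17 16 6) = [12, 2, 8, 3, 17, 5, 1, 7, 4, 15, 10, 11, 9, 13, 14, 0, 6, 16]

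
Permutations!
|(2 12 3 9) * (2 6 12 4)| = |(2 4)(3 9 6 12)| = 4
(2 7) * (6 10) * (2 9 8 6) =[0, 1, 7, 3, 4, 5, 10, 9, 6, 8, 2] =(2 7 9 8 6 10)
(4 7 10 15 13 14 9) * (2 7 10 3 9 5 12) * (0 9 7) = [9, 1, 0, 7, 10, 12, 6, 3, 8, 4, 15, 11, 2, 14, 5, 13] = (0 9 4 10 15 13 14 5 12 2)(3 7)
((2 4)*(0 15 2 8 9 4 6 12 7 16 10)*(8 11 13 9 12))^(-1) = (0 10 16 7 12 8 6 2 15)(4 9 13 11) = [10, 1, 15, 3, 9, 5, 2, 12, 6, 13, 16, 4, 8, 11, 14, 0, 7]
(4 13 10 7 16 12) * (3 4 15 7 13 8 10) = (3 4 8 10 13)(7 16 12 15) = [0, 1, 2, 4, 8, 5, 6, 16, 10, 9, 13, 11, 15, 3, 14, 7, 12]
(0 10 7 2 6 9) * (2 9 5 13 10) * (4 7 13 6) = (0 2 4 7 9)(5 6)(10 13) = [2, 1, 4, 3, 7, 6, 5, 9, 8, 0, 13, 11, 12, 10]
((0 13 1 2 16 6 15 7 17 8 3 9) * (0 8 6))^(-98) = (0 1 16 13 2)(3 9 8)(6 7)(15 17) = [1, 16, 0, 9, 4, 5, 7, 6, 3, 8, 10, 11, 12, 2, 14, 17, 13, 15]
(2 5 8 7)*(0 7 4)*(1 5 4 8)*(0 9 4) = (0 7 2)(1 5)(4 9) = [7, 5, 0, 3, 9, 1, 6, 2, 8, 4]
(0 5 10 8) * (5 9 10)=(0 9 10 8)=[9, 1, 2, 3, 4, 5, 6, 7, 0, 10, 8]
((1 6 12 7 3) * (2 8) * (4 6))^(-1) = (1 3 7 12 6 4)(2 8) = [0, 3, 8, 7, 1, 5, 4, 12, 2, 9, 10, 11, 6]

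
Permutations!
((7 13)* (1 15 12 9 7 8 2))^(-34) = (1 8 7 12)(2 13 9 15) = [0, 8, 13, 3, 4, 5, 6, 12, 7, 15, 10, 11, 1, 9, 14, 2]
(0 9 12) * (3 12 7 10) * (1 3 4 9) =[1, 3, 2, 12, 9, 5, 6, 10, 8, 7, 4, 11, 0] =(0 1 3 12)(4 9 7 10)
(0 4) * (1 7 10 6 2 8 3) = (0 4)(1 7 10 6 2 8 3) = [4, 7, 8, 1, 0, 5, 2, 10, 3, 9, 6]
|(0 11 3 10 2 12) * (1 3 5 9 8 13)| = |(0 11 5 9 8 13 1 3 10 2 12)| = 11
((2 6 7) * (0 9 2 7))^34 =(0 2)(6 9) =[2, 1, 0, 3, 4, 5, 9, 7, 8, 6]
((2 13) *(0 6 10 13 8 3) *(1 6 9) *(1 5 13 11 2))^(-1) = (0 3 8 2 11 10 6 1 13 5 9) = [3, 13, 11, 8, 4, 9, 1, 7, 2, 0, 6, 10, 12, 5]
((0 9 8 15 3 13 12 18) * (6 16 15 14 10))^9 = (0 13 16 14)(3 6 8 18)(9 12 15 10) = [13, 1, 2, 6, 4, 5, 8, 7, 18, 12, 9, 11, 15, 16, 0, 10, 14, 17, 3]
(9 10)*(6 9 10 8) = (10)(6 9 8) = [0, 1, 2, 3, 4, 5, 9, 7, 6, 8, 10]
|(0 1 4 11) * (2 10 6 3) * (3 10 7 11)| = |(0 1 4 3 2 7 11)(6 10)| = 14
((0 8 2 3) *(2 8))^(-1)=(8)(0 3 2)=[3, 1, 0, 2, 4, 5, 6, 7, 8]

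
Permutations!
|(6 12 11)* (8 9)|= 6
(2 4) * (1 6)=(1 6)(2 4)=[0, 6, 4, 3, 2, 5, 1]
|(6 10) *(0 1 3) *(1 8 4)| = |(0 8 4 1 3)(6 10)| = 10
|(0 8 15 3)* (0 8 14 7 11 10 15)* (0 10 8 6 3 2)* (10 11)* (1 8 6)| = |(0 14 7 10 15 2)(1 8 11 6 3)| = 30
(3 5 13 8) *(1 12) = [0, 12, 2, 5, 4, 13, 6, 7, 3, 9, 10, 11, 1, 8] = (1 12)(3 5 13 8)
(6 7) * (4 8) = (4 8)(6 7) = [0, 1, 2, 3, 8, 5, 7, 6, 4]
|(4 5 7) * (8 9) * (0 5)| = |(0 5 7 4)(8 9)| = 4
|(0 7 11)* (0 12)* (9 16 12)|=|(0 7 11 9 16 12)|=6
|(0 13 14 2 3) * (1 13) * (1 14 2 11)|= |(0 14 11 1 13 2 3)|= 7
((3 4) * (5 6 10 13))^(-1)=(3 4)(5 13 10 6)=[0, 1, 2, 4, 3, 13, 5, 7, 8, 9, 6, 11, 12, 10]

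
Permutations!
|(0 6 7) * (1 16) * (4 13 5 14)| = |(0 6 7)(1 16)(4 13 5 14)| = 12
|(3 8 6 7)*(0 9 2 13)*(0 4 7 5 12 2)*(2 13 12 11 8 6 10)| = 22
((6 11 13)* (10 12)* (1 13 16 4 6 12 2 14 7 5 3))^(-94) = [0, 14, 1, 2, 11, 10, 16, 12, 8, 9, 3, 4, 5, 7, 13, 15, 6] = (1 14 13 7 12 5 10 3 2)(4 11)(6 16)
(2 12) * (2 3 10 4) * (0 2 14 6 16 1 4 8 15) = (0 2 12 3 10 8 15)(1 4 14 6 16) = [2, 4, 12, 10, 14, 5, 16, 7, 15, 9, 8, 11, 3, 13, 6, 0, 1]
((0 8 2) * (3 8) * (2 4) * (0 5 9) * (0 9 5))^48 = [4, 1, 8, 2, 3, 5, 6, 7, 0, 9] = (9)(0 4 3 2 8)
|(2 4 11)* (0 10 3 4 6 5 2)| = 15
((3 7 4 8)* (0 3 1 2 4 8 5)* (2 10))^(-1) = (0 5 4 2 10 1 8 7 3) = [5, 8, 10, 0, 2, 4, 6, 3, 7, 9, 1]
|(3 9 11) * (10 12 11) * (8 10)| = |(3 9 8 10 12 11)| = 6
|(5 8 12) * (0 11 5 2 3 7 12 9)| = |(0 11 5 8 9)(2 3 7 12)| = 20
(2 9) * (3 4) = (2 9)(3 4) = [0, 1, 9, 4, 3, 5, 6, 7, 8, 2]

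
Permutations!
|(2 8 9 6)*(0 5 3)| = 12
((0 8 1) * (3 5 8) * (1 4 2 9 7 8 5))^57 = (2 7 4 9 8) = [0, 1, 7, 3, 9, 5, 6, 4, 2, 8]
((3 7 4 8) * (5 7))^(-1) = (3 8 4 7 5) = [0, 1, 2, 8, 7, 3, 6, 5, 4]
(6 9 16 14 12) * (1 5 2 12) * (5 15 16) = (1 15 16 14)(2 12 6 9 5) = [0, 15, 12, 3, 4, 2, 9, 7, 8, 5, 10, 11, 6, 13, 1, 16, 14]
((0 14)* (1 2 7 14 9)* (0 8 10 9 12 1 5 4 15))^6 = (0 8)(1 9)(2 5)(4 7)(10 12)(14 15) = [8, 9, 5, 3, 7, 2, 6, 4, 0, 1, 12, 11, 10, 13, 15, 14]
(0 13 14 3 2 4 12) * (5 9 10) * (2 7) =(0 13 14 3 7 2 4 12)(5 9 10) =[13, 1, 4, 7, 12, 9, 6, 2, 8, 10, 5, 11, 0, 14, 3]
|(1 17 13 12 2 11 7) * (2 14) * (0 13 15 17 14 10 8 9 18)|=70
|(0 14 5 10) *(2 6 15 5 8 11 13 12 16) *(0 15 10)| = |(0 14 8 11 13 12 16 2 6 10 15 5)| = 12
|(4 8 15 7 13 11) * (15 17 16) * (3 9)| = 8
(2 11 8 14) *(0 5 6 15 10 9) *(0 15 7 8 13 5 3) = (0 3)(2 11 13 5 6 7 8 14)(9 15 10) = [3, 1, 11, 0, 4, 6, 7, 8, 14, 15, 9, 13, 12, 5, 2, 10]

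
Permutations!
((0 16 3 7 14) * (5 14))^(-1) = (0 14 5 7 3 16) = [14, 1, 2, 16, 4, 7, 6, 3, 8, 9, 10, 11, 12, 13, 5, 15, 0]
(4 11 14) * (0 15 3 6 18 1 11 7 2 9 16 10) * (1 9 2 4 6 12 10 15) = [1, 11, 2, 12, 7, 5, 18, 4, 8, 16, 0, 14, 10, 13, 6, 3, 15, 17, 9] = (0 1 11 14 6 18 9 16 15 3 12 10)(4 7)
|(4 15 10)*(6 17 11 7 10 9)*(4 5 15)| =8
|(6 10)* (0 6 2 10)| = 2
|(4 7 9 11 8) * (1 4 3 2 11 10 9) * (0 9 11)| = 21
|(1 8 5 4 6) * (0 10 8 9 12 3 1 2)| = 28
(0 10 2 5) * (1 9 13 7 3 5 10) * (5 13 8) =[1, 9, 10, 13, 4, 0, 6, 3, 5, 8, 2, 11, 12, 7] =(0 1 9 8 5)(2 10)(3 13 7)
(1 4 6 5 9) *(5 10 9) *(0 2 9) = (0 2 9 1 4 6 10) = [2, 4, 9, 3, 6, 5, 10, 7, 8, 1, 0]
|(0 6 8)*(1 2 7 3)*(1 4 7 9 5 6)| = 21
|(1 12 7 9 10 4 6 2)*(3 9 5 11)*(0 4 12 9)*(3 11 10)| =|(0 4 6 2 1 9 3)(5 10 12 7)| =28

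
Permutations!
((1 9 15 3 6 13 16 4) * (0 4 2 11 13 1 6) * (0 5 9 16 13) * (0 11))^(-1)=(0 2 16 1 6 4)(3 15 9 5)=[2, 6, 16, 15, 0, 3, 4, 7, 8, 5, 10, 11, 12, 13, 14, 9, 1]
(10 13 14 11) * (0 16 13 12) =[16, 1, 2, 3, 4, 5, 6, 7, 8, 9, 12, 10, 0, 14, 11, 15, 13] =(0 16 13 14 11 10 12)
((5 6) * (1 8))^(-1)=(1 8)(5 6)=[0, 8, 2, 3, 4, 6, 5, 7, 1]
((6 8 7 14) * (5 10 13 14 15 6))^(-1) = [0, 1, 2, 3, 4, 14, 15, 8, 6, 9, 5, 11, 12, 10, 13, 7] = (5 14 13 10)(6 15 7 8)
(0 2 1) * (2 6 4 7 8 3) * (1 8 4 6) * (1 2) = [2, 0, 8, 1, 7, 5, 6, 4, 3] = (0 2 8 3 1)(4 7)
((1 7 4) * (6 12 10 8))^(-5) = (1 7 4)(6 8 10 12) = [0, 7, 2, 3, 1, 5, 8, 4, 10, 9, 12, 11, 6]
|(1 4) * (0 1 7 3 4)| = 6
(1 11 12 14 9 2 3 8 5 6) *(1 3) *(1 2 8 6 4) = (1 11 12 14 9 8 5 4)(3 6) = [0, 11, 2, 6, 1, 4, 3, 7, 5, 8, 10, 12, 14, 13, 9]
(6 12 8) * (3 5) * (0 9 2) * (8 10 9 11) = (0 11 8 6 12 10 9 2)(3 5) = [11, 1, 0, 5, 4, 3, 12, 7, 6, 2, 9, 8, 10]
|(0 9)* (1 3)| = |(0 9)(1 3)| = 2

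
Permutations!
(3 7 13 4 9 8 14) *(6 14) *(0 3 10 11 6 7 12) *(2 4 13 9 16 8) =(0 3 12)(2 4 16 8 7 9)(6 14 10 11) =[3, 1, 4, 12, 16, 5, 14, 9, 7, 2, 11, 6, 0, 13, 10, 15, 8]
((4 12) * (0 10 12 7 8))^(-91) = (0 8 7 4 12 10) = [8, 1, 2, 3, 12, 5, 6, 4, 7, 9, 0, 11, 10]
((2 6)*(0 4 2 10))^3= (0 6 4 10 2)= [6, 1, 0, 3, 10, 5, 4, 7, 8, 9, 2]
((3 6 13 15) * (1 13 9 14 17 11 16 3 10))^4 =(3 17 6 11 9 16 14) =[0, 1, 2, 17, 4, 5, 11, 7, 8, 16, 10, 9, 12, 13, 3, 15, 14, 6]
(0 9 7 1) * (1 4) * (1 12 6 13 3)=(0 9 7 4 12 6 13 3 1)=[9, 0, 2, 1, 12, 5, 13, 4, 8, 7, 10, 11, 6, 3]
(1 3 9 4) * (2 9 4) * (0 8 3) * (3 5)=(0 8 5 3 4 1)(2 9)=[8, 0, 9, 4, 1, 3, 6, 7, 5, 2]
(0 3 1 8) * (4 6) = (0 3 1 8)(4 6) = [3, 8, 2, 1, 6, 5, 4, 7, 0]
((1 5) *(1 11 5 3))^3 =[0, 3, 2, 1, 4, 11, 6, 7, 8, 9, 10, 5] =(1 3)(5 11)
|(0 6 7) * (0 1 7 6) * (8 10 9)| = |(1 7)(8 10 9)| = 6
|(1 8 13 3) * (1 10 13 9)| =3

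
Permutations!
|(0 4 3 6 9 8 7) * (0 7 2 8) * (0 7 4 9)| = 6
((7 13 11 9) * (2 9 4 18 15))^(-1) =(2 15 18 4 11 13 7 9) =[0, 1, 15, 3, 11, 5, 6, 9, 8, 2, 10, 13, 12, 7, 14, 18, 16, 17, 4]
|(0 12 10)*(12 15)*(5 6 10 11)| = 7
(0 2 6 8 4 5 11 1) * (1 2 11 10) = (0 11 2 6 8 4 5 10 1) = [11, 0, 6, 3, 5, 10, 8, 7, 4, 9, 1, 2]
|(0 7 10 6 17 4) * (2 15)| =|(0 7 10 6 17 4)(2 15)| =6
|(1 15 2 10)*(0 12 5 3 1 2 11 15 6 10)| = 8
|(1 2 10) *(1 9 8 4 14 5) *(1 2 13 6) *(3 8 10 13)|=18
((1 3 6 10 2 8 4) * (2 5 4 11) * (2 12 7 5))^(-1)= [0, 4, 10, 1, 5, 7, 3, 12, 2, 9, 6, 8, 11]= (1 4 5 7 12 11 8 2 10 6 3)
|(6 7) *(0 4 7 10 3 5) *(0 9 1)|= 9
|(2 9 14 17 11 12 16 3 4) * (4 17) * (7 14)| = 5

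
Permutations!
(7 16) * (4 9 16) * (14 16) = (4 9 14 16 7) = [0, 1, 2, 3, 9, 5, 6, 4, 8, 14, 10, 11, 12, 13, 16, 15, 7]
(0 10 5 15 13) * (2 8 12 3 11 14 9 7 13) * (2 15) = (15)(0 10 5 2 8 12 3 11 14 9 7 13) = [10, 1, 8, 11, 4, 2, 6, 13, 12, 7, 5, 14, 3, 0, 9, 15]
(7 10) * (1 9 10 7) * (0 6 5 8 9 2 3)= (0 6 5 8 9 10 1 2 3)= [6, 2, 3, 0, 4, 8, 5, 7, 9, 10, 1]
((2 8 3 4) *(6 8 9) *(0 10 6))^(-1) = (0 9 2 4 3 8 6 10) = [9, 1, 4, 8, 3, 5, 10, 7, 6, 2, 0]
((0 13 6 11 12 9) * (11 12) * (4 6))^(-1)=(0 9 12 6 4 13)=[9, 1, 2, 3, 13, 5, 4, 7, 8, 12, 10, 11, 6, 0]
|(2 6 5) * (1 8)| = |(1 8)(2 6 5)| = 6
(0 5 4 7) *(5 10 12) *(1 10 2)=(0 2 1 10 12 5 4 7)=[2, 10, 1, 3, 7, 4, 6, 0, 8, 9, 12, 11, 5]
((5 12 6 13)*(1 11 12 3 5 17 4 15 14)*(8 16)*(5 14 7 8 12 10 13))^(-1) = (1 14 3 5 6 12 16 8 7 15 4 17 13 10 11) = [0, 14, 2, 5, 17, 6, 12, 15, 7, 9, 11, 1, 16, 10, 3, 4, 8, 13]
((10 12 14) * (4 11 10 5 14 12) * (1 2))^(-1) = (1 2)(4 10 11)(5 14) = [0, 2, 1, 3, 10, 14, 6, 7, 8, 9, 11, 4, 12, 13, 5]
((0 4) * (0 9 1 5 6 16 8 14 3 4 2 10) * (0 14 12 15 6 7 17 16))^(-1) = (0 6 15 12 8 16 17 7 5 1 9 4 3 14 10 2) = [6, 9, 0, 14, 3, 1, 15, 5, 16, 4, 2, 11, 8, 13, 10, 12, 17, 7]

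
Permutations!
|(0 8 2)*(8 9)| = |(0 9 8 2)| = 4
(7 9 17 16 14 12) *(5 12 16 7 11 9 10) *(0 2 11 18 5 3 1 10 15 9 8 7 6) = [2, 10, 11, 1, 4, 12, 0, 15, 7, 17, 3, 8, 18, 13, 16, 9, 14, 6, 5] = (0 2 11 8 7 15 9 17 6)(1 10 3)(5 12 18)(14 16)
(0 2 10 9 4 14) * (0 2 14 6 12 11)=[14, 1, 10, 3, 6, 5, 12, 7, 8, 4, 9, 0, 11, 13, 2]=(0 14 2 10 9 4 6 12 11)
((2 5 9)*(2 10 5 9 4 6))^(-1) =(2 6 4 5 10 9) =[0, 1, 6, 3, 5, 10, 4, 7, 8, 2, 9]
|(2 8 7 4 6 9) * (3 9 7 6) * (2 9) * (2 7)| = |(9)(2 8 6)(3 7 4)| = 3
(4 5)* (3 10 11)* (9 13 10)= (3 9 13 10 11)(4 5)= [0, 1, 2, 9, 5, 4, 6, 7, 8, 13, 11, 3, 12, 10]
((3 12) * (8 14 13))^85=(3 12)(8 14 13)=[0, 1, 2, 12, 4, 5, 6, 7, 14, 9, 10, 11, 3, 8, 13]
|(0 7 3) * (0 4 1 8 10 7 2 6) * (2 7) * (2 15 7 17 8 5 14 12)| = 14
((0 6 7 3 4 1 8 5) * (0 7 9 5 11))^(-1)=(0 11 8 1 4 3 7 5 9 6)=[11, 4, 2, 7, 3, 9, 0, 5, 1, 6, 10, 8]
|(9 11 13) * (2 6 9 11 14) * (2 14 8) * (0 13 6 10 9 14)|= 20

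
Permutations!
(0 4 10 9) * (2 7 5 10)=(0 4 2 7 5 10 9)=[4, 1, 7, 3, 2, 10, 6, 5, 8, 0, 9]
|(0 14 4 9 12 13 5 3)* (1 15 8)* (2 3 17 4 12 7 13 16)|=6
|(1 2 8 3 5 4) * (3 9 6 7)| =|(1 2 8 9 6 7 3 5 4)| =9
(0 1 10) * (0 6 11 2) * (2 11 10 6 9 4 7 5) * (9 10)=(11)(0 1 6 9 4 7 5 2)=[1, 6, 0, 3, 7, 2, 9, 5, 8, 4, 10, 11]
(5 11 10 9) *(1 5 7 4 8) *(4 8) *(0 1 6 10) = [1, 5, 2, 3, 4, 11, 10, 8, 6, 7, 9, 0] = (0 1 5 11)(6 10 9 7 8)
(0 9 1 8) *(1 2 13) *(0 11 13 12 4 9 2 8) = (0 2 12 4 9 8 11 13 1) = [2, 0, 12, 3, 9, 5, 6, 7, 11, 8, 10, 13, 4, 1]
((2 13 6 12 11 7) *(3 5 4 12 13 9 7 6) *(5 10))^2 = (2 7 9)(3 5 12 6)(4 11 13 10) = [0, 1, 7, 5, 11, 12, 3, 9, 8, 2, 4, 13, 6, 10]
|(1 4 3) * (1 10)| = 4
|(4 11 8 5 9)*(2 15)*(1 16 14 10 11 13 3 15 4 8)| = 15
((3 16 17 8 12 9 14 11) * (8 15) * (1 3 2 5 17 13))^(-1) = (1 13 16 3)(2 11 14 9 12 8 15 17 5) = [0, 13, 11, 1, 4, 2, 6, 7, 15, 12, 10, 14, 8, 16, 9, 17, 3, 5]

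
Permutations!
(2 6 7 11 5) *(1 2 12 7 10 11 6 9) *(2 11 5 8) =[0, 11, 9, 3, 4, 12, 10, 6, 2, 1, 5, 8, 7] =(1 11 8 2 9)(5 12 7 6 10)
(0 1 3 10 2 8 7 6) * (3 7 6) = (0 1 7 3 10 2 8 6) = [1, 7, 8, 10, 4, 5, 0, 3, 6, 9, 2]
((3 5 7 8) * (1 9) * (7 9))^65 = [0, 9, 2, 8, 4, 3, 6, 1, 7, 5] = (1 9 5 3 8 7)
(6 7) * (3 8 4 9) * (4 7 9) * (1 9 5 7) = [0, 9, 2, 8, 4, 7, 5, 6, 1, 3] = (1 9 3 8)(5 7 6)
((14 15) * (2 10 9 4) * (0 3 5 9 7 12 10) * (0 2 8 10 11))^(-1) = (0 11 12 7 10 8 4 9 5 3)(14 15) = [11, 1, 2, 0, 9, 3, 6, 10, 4, 5, 8, 12, 7, 13, 15, 14]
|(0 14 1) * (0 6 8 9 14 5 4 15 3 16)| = 30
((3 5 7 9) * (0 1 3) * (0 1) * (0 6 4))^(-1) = (0 4 6)(1 9 7 5 3) = [4, 9, 2, 1, 6, 3, 0, 5, 8, 7]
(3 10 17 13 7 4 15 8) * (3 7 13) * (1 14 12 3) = (1 14 12 3 10 17)(4 15 8 7) = [0, 14, 2, 10, 15, 5, 6, 4, 7, 9, 17, 11, 3, 13, 12, 8, 16, 1]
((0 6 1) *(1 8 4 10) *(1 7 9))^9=(0 6 8 4 10 7 9 1)=[6, 0, 2, 3, 10, 5, 8, 9, 4, 1, 7]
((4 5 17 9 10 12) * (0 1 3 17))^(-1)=[5, 0, 2, 1, 12, 4, 6, 7, 8, 17, 9, 11, 10, 13, 14, 15, 16, 3]=(0 5 4 12 10 9 17 3 1)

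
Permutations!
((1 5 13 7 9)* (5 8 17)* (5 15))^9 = (1 8 17 15 5 13 7 9) = [0, 8, 2, 3, 4, 13, 6, 9, 17, 1, 10, 11, 12, 7, 14, 5, 16, 15]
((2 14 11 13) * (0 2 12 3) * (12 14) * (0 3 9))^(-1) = (0 9 12 2)(11 14 13) = [9, 1, 0, 3, 4, 5, 6, 7, 8, 12, 10, 14, 2, 11, 13]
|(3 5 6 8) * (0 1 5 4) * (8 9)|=8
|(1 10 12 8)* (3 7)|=4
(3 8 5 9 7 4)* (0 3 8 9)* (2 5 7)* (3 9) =(0 9 2 5)(4 8 7) =[9, 1, 5, 3, 8, 0, 6, 4, 7, 2]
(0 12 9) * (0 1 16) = (0 12 9 1 16) = [12, 16, 2, 3, 4, 5, 6, 7, 8, 1, 10, 11, 9, 13, 14, 15, 0]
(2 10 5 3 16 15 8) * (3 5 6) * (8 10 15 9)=(2 15 10 6 3 16 9 8)=[0, 1, 15, 16, 4, 5, 3, 7, 2, 8, 6, 11, 12, 13, 14, 10, 9]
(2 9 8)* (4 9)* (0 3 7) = (0 3 7)(2 4 9 8) = [3, 1, 4, 7, 9, 5, 6, 0, 2, 8]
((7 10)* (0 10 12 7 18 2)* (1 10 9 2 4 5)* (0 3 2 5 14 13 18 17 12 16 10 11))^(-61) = (0 11 1 5 9)(2 3)(4 18 13 14)(7 12 17 10 16) = [11, 5, 3, 2, 18, 9, 6, 12, 8, 0, 16, 1, 17, 14, 4, 15, 7, 10, 13]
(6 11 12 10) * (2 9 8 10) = [0, 1, 9, 3, 4, 5, 11, 7, 10, 8, 6, 12, 2] = (2 9 8 10 6 11 12)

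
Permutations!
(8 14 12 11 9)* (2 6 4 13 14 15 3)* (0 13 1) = (0 13 14 12 11 9 8 15 3 2 6 4 1) = [13, 0, 6, 2, 1, 5, 4, 7, 15, 8, 10, 9, 11, 14, 12, 3]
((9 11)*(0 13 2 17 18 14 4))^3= (0 17 4 2 14 13 18)(9 11)= [17, 1, 14, 3, 2, 5, 6, 7, 8, 11, 10, 9, 12, 18, 13, 15, 16, 4, 0]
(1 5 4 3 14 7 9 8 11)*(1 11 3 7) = (1 5 4 7 9 8 3 14) = [0, 5, 2, 14, 7, 4, 6, 9, 3, 8, 10, 11, 12, 13, 1]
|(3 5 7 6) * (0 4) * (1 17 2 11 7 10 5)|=14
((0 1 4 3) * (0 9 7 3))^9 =(9) =[0, 1, 2, 3, 4, 5, 6, 7, 8, 9]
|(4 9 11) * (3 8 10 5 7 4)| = |(3 8 10 5 7 4 9 11)| = 8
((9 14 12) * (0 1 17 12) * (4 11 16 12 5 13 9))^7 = (17)(4 12 16 11) = [0, 1, 2, 3, 12, 5, 6, 7, 8, 9, 10, 4, 16, 13, 14, 15, 11, 17]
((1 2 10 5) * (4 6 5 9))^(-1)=(1 5 6 4 9 10 2)=[0, 5, 1, 3, 9, 6, 4, 7, 8, 10, 2]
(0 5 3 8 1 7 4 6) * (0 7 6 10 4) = (0 5 3 8 1 6 7)(4 10) = [5, 6, 2, 8, 10, 3, 7, 0, 1, 9, 4]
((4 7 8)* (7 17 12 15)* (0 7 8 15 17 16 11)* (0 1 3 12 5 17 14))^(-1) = (0 14 12 3 1 11 16 4 8 15 7)(5 17) = [14, 11, 2, 1, 8, 17, 6, 0, 15, 9, 10, 16, 3, 13, 12, 7, 4, 5]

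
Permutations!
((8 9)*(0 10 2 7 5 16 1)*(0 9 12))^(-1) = [12, 16, 10, 3, 4, 7, 6, 2, 9, 1, 0, 11, 8, 13, 14, 15, 5] = (0 12 8 9 1 16 5 7 2 10)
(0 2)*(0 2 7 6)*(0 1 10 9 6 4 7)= [0, 10, 2, 3, 7, 5, 1, 4, 8, 6, 9]= (1 10 9 6)(4 7)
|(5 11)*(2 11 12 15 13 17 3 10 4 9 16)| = |(2 11 5 12 15 13 17 3 10 4 9 16)| = 12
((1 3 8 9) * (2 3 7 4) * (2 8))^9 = (1 9 8 4 7)(2 3) = [0, 9, 3, 2, 7, 5, 6, 1, 4, 8]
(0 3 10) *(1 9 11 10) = [3, 9, 2, 1, 4, 5, 6, 7, 8, 11, 0, 10] = (0 3 1 9 11 10)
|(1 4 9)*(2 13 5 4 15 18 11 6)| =10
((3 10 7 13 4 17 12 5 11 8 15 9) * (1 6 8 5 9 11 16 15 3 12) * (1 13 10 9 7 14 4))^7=(1 10 8 4 9 13 7 6 14 3 17 12)(5 11 15 16)=[0, 10, 2, 17, 9, 11, 14, 6, 4, 13, 8, 15, 1, 7, 3, 16, 5, 12]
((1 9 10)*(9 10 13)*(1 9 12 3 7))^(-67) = [0, 13, 2, 10, 4, 5, 6, 9, 8, 3, 12, 11, 1, 7] = (1 13 7 9 3 10 12)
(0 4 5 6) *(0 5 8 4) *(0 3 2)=(0 3 2)(4 8)(5 6)=[3, 1, 0, 2, 8, 6, 5, 7, 4]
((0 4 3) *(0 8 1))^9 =(0 1 8 3 4) =[1, 8, 2, 4, 0, 5, 6, 7, 3]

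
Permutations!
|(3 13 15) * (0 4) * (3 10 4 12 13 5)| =6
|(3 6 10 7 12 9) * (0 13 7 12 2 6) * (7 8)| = 10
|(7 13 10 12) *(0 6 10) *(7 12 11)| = 6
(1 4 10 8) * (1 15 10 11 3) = (1 4 11 3)(8 15 10) = [0, 4, 2, 1, 11, 5, 6, 7, 15, 9, 8, 3, 12, 13, 14, 10]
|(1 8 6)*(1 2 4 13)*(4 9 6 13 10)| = 6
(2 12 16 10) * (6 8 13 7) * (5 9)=(2 12 16 10)(5 9)(6 8 13 7)=[0, 1, 12, 3, 4, 9, 8, 6, 13, 5, 2, 11, 16, 7, 14, 15, 10]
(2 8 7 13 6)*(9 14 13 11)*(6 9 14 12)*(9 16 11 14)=(2 8 7 14 13 16 11 9 12 6)=[0, 1, 8, 3, 4, 5, 2, 14, 7, 12, 10, 9, 6, 16, 13, 15, 11]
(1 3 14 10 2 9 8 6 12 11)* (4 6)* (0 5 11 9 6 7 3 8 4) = (0 5 11 1 8)(2 6 12 9 4 7 3 14 10) = [5, 8, 6, 14, 7, 11, 12, 3, 0, 4, 2, 1, 9, 13, 10]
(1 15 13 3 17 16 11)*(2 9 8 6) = [0, 15, 9, 17, 4, 5, 2, 7, 6, 8, 10, 1, 12, 3, 14, 13, 11, 16] = (1 15 13 3 17 16 11)(2 9 8 6)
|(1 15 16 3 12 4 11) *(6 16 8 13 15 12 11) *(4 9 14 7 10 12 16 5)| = |(1 16 3 11)(4 6 5)(7 10 12 9 14)(8 13 15)| = 60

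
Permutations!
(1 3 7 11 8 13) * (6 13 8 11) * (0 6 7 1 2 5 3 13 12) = (0 6 12)(1 13 2 5 3) = [6, 13, 5, 1, 4, 3, 12, 7, 8, 9, 10, 11, 0, 2]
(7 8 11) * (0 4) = (0 4)(7 8 11) = [4, 1, 2, 3, 0, 5, 6, 8, 11, 9, 10, 7]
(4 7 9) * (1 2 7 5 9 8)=[0, 2, 7, 3, 5, 9, 6, 8, 1, 4]=(1 2 7 8)(4 5 9)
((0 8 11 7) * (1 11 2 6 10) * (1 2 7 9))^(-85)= (0 7 8)(1 9 11)(2 10 6)= [7, 9, 10, 3, 4, 5, 2, 8, 0, 11, 6, 1]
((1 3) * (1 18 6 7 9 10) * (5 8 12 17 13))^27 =(1 10 9 7 6 18 3)(5 12 13 8 17) =[0, 10, 2, 1, 4, 12, 18, 6, 17, 7, 9, 11, 13, 8, 14, 15, 16, 5, 3]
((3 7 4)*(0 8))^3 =(0 8) =[8, 1, 2, 3, 4, 5, 6, 7, 0]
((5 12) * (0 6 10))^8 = (12)(0 10 6) = [10, 1, 2, 3, 4, 5, 0, 7, 8, 9, 6, 11, 12]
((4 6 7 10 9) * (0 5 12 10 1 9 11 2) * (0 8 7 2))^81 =(0 5 12 10 11)(1 2 9 8 4 7 6) =[5, 2, 9, 3, 7, 12, 1, 6, 4, 8, 11, 0, 10]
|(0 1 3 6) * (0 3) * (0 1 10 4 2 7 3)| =7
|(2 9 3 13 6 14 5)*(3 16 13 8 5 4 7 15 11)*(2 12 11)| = |(2 9 16 13 6 14 4 7 15)(3 8 5 12 11)| = 45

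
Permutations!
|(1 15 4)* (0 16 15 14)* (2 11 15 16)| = 7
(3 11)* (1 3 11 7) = (11)(1 3 7) = [0, 3, 2, 7, 4, 5, 6, 1, 8, 9, 10, 11]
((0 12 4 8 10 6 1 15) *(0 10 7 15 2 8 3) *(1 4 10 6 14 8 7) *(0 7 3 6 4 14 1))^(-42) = (0 7)(1 6)(2 14)(3 8)(4 10)(12 15) = [7, 6, 14, 8, 10, 5, 1, 0, 3, 9, 4, 11, 15, 13, 2, 12]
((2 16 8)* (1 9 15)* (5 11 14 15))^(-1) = (1 15 14 11 5 9)(2 8 16) = [0, 15, 8, 3, 4, 9, 6, 7, 16, 1, 10, 5, 12, 13, 11, 14, 2]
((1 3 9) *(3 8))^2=[0, 3, 2, 1, 4, 5, 6, 7, 9, 8]=(1 3)(8 9)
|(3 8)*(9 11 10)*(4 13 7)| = |(3 8)(4 13 7)(9 11 10)| = 6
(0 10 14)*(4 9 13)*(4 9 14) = (0 10 4 14)(9 13) = [10, 1, 2, 3, 14, 5, 6, 7, 8, 13, 4, 11, 12, 9, 0]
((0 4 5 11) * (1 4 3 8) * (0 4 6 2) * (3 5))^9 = (11) = [0, 1, 2, 3, 4, 5, 6, 7, 8, 9, 10, 11]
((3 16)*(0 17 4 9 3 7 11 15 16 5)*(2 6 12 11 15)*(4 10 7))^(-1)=(0 5 3 9 4 16 15 7 10 17)(2 11 12 6)=[5, 1, 11, 9, 16, 3, 2, 10, 8, 4, 17, 12, 6, 13, 14, 7, 15, 0]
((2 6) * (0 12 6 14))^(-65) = [0, 1, 2, 3, 4, 5, 6, 7, 8, 9, 10, 11, 12, 13, 14] = (14)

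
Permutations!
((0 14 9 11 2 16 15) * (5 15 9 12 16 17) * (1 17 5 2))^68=(0 12 9 1 2 15 14 16 11 17 5)=[12, 2, 15, 3, 4, 0, 6, 7, 8, 1, 10, 17, 9, 13, 16, 14, 11, 5]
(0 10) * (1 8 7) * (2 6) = (0 10)(1 8 7)(2 6) = [10, 8, 6, 3, 4, 5, 2, 1, 7, 9, 0]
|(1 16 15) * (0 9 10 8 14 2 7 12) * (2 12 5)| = |(0 9 10 8 14 12)(1 16 15)(2 7 5)| = 6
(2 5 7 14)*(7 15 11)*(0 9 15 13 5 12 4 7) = (0 9 15 11)(2 12 4 7 14)(5 13) = [9, 1, 12, 3, 7, 13, 6, 14, 8, 15, 10, 0, 4, 5, 2, 11]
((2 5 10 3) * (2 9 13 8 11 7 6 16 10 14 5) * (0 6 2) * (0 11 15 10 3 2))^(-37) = [7, 1, 10, 16, 4, 14, 0, 11, 13, 3, 15, 2, 12, 9, 5, 8, 6] = (0 7 11 2 10 15 8 13 9 3 16 6)(5 14)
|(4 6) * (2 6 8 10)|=5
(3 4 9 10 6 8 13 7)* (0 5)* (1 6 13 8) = (0 5)(1 6)(3 4 9 10 13 7) = [5, 6, 2, 4, 9, 0, 1, 3, 8, 10, 13, 11, 12, 7]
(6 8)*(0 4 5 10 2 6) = (0 4 5 10 2 6 8) = [4, 1, 6, 3, 5, 10, 8, 7, 0, 9, 2]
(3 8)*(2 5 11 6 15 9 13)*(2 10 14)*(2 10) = (2 5 11 6 15 9 13)(3 8)(10 14) = [0, 1, 5, 8, 4, 11, 15, 7, 3, 13, 14, 6, 12, 2, 10, 9]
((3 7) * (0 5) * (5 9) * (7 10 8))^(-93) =(3 7 8 10) =[0, 1, 2, 7, 4, 5, 6, 8, 10, 9, 3]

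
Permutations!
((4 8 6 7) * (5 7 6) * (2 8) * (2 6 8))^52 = [0, 1, 2, 3, 8, 4, 5, 6, 7] = (4 8 7 6 5)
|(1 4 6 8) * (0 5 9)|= 12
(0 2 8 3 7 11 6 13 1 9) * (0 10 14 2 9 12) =(0 9 10 14 2 8 3 7 11 6 13 1 12) =[9, 12, 8, 7, 4, 5, 13, 11, 3, 10, 14, 6, 0, 1, 2]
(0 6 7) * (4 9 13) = (0 6 7)(4 9 13) = [6, 1, 2, 3, 9, 5, 7, 0, 8, 13, 10, 11, 12, 4]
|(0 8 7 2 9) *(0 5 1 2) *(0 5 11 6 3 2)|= 5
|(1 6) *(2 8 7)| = 6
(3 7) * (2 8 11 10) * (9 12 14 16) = (2 8 11 10)(3 7)(9 12 14 16) = [0, 1, 8, 7, 4, 5, 6, 3, 11, 12, 2, 10, 14, 13, 16, 15, 9]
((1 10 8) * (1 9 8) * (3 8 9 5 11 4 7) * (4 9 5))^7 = (1 10)(3 7 4 8)(5 11 9) = [0, 10, 2, 7, 8, 11, 6, 4, 3, 5, 1, 9]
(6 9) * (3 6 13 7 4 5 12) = (3 6 9 13 7 4 5 12) = [0, 1, 2, 6, 5, 12, 9, 4, 8, 13, 10, 11, 3, 7]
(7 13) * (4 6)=(4 6)(7 13)=[0, 1, 2, 3, 6, 5, 4, 13, 8, 9, 10, 11, 12, 7]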